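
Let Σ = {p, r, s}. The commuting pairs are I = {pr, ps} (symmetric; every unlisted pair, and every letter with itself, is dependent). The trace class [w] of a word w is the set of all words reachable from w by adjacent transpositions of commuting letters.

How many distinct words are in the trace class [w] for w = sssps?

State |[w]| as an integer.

#0=s has no predecessor
#1=s depends on [0:s]
#2=s depends on [1:s]
#3=p has no predecessor
#4=s depends on [2:s]
sources: [0:s, 3:p]
N(rest) = Σ N(rest − s) over sources s of rest; N(one piece) = 1:
  size 1 → [3]=1  [4]=1
  size 2 → [2,4]=1  [3,4]=2
  size 3 → [1,2,4]=1  [2,3,4]=3
  first=0(s) contributes 4
  first=3(p) contributes 1
|[w]| = 5

5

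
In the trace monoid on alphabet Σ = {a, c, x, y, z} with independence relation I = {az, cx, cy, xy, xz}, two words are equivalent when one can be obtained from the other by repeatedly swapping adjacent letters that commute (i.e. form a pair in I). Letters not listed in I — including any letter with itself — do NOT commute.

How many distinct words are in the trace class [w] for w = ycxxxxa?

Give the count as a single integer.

30

piece 0:y — minimal
piece 1:c — minimal
piece 2:x — minimal
piece 3:x rests on {2:x}
piece 4:x rests on {3:x}
piece 5:x rests on {4:x}
piece 6:a rests on {0:y, 1:c, 5:x}
minimal pieces: {0:y, 1:c, 2:x}
ways to finish when only these pieces remain (= sum over removing one remaining piece with nothing left below it):
  1 left: {6}→1
  2 left: {0,6}→1  {1,6}→1  {5,6}→1
  3 left: {0,1,6}→2  {0,5,6}→2  {1,5,6}→2  {4,5,6}→1
  4 left: {0,1,5,6}→6  {0,4,5,6}→3  {1,4,5,6}→3  {3,4,5,6}→1
  5 left: {0,1,4,5,6}→12  {0,3,4,5,6}→4  {1,3,4,5,6}→4  {2,3,4,5,6}→1
  placing 0:y first → 5 extensions
  placing 1:c first → 5 extensions
  placing 2:x first → 20 extensions
total linear extensions = 30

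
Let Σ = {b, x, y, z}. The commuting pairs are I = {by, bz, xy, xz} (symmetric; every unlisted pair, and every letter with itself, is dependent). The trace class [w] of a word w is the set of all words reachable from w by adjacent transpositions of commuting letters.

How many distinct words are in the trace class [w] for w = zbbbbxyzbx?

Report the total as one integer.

120

#0=z has no predecessor
#1=b has no predecessor
#2=b depends on [1:b]
#3=b depends on [2:b]
#4=b depends on [3:b]
#5=x depends on [4:b]
#6=y depends on [0:z]
#7=z depends on [6:y]
#8=b depends on [5:x]
#9=x depends on [8:b]
sources: [0:z, 1:b]
N(rest) = Σ N(rest − s) over sources s of rest; N(one piece) = 1:
  size 1 → [7]=1  [9]=1
  size 2 → [6,7]=1  [7,9]=2  [8,9]=1
  size 3 → [0,6,7]=1  [5,8,9]=1  [6,7,9]=3  [7,8,9]=3
  size 4 → [0,6,7,9]=4  [4,5,8,9]=1  [5,7,8,9]=4  [6,7,8,9]=6
  size 5 → [0,6,7,8,9]=10  [3,4,5,8,9]=1  [4,5,7,8,9]=5  [5,6,7,8,9]=10
  size 6 → [0,5,6,7,8,9]=20  [2,3,4,5,8,9]=1  [3,4,5,7,8,9]=6  [4,5,6,7,8,9]=15
  size 7 → [0,4,5,6,7,8,9]=35  [1,2,3,4,5,8,9]=1  [2,3,4,5,7,8,9]=7  [3,4,5,6,7,8,9]=21
  size 8 → [0,3,4,5,6,7,8,9]=56  [1,2,3,4,5,7,8,9]=8  [2,3,4,5,6,7,8,9]=28
  first=0(z) contributes 36
  first=1(b) contributes 84
|[w]| = 120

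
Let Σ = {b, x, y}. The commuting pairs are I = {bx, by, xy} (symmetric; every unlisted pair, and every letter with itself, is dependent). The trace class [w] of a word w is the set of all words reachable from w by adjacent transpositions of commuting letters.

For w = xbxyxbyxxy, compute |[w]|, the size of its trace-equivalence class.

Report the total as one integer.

piece 0:x — minimal
piece 1:b — minimal
piece 2:x rests on {0:x}
piece 3:y — minimal
piece 4:x rests on {2:x}
piece 5:b rests on {1:b}
piece 6:y rests on {3:y}
piece 7:x rests on {4:x}
piece 8:x rests on {7:x}
piece 9:y rests on {6:y}
minimal pieces: {0:x, 1:b, 3:y}
ways to finish when only these pieces remain (= sum over removing one remaining piece with nothing left below it):
  1 left: {5}→1  {8}→1  {9}→1
  2 left: {1,5}→1  {5,8}→2  {5,9}→2  {6,9}→1  {7,8}→1  {8,9}→2
  3 left: {1,5,8}→3  {1,5,9}→3  {3,6,9}→1  {4,7,8}→1  {5,6,9}→3  {5,7,8}→3  {5,8,9}→6  {6,8,9}→3  {7,8,9}→3
  4 left: {1,5,6,9}→6  {1,5,7,8}→6  {1,5,8,9}→12  {2,4,7,8}→1  {3,5,6,9}→4  {3,6,8,9}→4  {4,5,7,8}→4  {4,7,8,9}→4  {5,6,8,9}→12  {5,7,8,9}→12  {6,7,8,9}→6
  5 left: {0,2,4,7,8}→1  {1,3,5,6,9}→10  {1,4,5,7,8}→10  {1,5,6,8,9}→30  {1,5,7,8,9}→30  {2,4,5,7,8}→5  {2,4,7,8,9}→5  {3,5,6,8,9}→20  {3,6,7,8,9}→10  {4,5,7,8,9}→20  {4,6,7,8,9}→10  {5,6,7,8,9}→30
  6 left: {0,2,4,5,7,8}→6  {0,2,4,7,8,9}→6  {1,2,4,5,7,8}→15  {1,3,5,6,8,9}→60  {1,4,5,7,8,9}→60  {1,5,6,7,8,9}→90  {2,4,5,7,8,9}→30  {2,4,6,7,8,9}→15  {3,4,6,7,8,9}→20  {3,5,6,7,8,9}→60  {4,5,6,7,8,9}→60
  7 left: {0,1,2,4,5,7,8}→21  {0,2,4,5,7,8,9}→42  {0,2,4,6,7,8,9}→21  {1,2,4,5,7,8,9}→105  {1,3,5,6,7,8,9}→210  {1,4,5,6,7,8,9}→210  {2,3,4,6,7,8,9}→35  {2,4,5,6,7,8,9}→105  {3,4,5,6,7,8,9}→140
  8 left: {0,1,2,4,5,7,8,9}→168  {0,2,3,4,6,7,8,9}→56  {0,2,4,5,6,7,8,9}→168  {1,2,4,5,6,7,8,9}→420  {1,3,4,5,6,7,8,9}→560  {2,3,4,5,6,7,8,9}→280
  placing 0:x first → 1260 extensions
  placing 1:b first → 504 extensions
  placing 3:y first → 756 extensions
total linear extensions = 2520

2520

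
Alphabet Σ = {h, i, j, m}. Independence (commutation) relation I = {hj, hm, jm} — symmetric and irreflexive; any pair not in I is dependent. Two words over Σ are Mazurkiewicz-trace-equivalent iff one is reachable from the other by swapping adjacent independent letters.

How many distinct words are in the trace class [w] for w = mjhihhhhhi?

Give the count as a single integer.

#0=m has no predecessor
#1=j has no predecessor
#2=h has no predecessor
#3=i depends on [0:m, 1:j, 2:h]
#4=h depends on [3:i]
#5=h depends on [4:h]
#6=h depends on [5:h]
#7=h depends on [6:h]
#8=h depends on [7:h]
#9=i depends on [8:h]
sources: [0:m, 1:j, 2:h]
N(rest) = Σ N(rest − s) over sources s of rest; N(one piece) = 1:
  size 1 → [9]=1
  size 2 → [8,9]=1
  size 3 → [7,8,9]=1
  size 4 → [6,7,8,9]=1
  size 5 → [5,6,7,8,9]=1
  size 6 → [4,5,6,7,8,9]=1
  size 7 → [3,4,5,6,7,8,9]=1
  size 8 → [0,3,4,5,6,7,8,9]=1  [1,3,4,5,6,7,8,9]=1  [2,3,4,5,6,7,8,9]=1
  first=0(m) contributes 2
  first=1(j) contributes 2
  first=2(h) contributes 2
|[w]| = 6

6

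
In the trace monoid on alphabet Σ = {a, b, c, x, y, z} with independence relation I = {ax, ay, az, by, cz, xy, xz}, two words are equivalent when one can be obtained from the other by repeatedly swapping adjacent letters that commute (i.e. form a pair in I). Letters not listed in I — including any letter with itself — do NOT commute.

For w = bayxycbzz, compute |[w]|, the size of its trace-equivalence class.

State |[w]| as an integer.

20

#0=b has no predecessor
#1=a depends on [0:b]
#2=y has no predecessor
#3=x depends on [0:b]
#4=y depends on [2:y]
#5=c depends on [1:a, 3:x, 4:y]
#6=b depends on [5:c]
#7=z depends on [6:b]
#8=z depends on [7:z]
sources: [0:b, 2:y]
N(rest) = Σ N(rest − s) over sources s of rest; N(one piece) = 1:
  size 1 → [8]=1
  size 2 → [7,8]=1
  size 3 → [6,7,8]=1
  size 4 → [5,6,7,8]=1
  size 5 → [1,5,6,7,8]=1  [3,5,6,7,8]=1  [4,5,6,7,8]=1
  size 6 → [1,3,5,6,7,8]=2  [1,4,5,6,7,8]=2  [2,4,5,6,7,8]=1  [3,4,5,6,7,8]=2
  size 7 → [0,1,3,5,6,7,8]=2  [1,2,4,5,6,7,8]=3  [1,3,4,5,6,7,8]=6  [2,3,4,5,6,7,8]=3
  first=0(b) contributes 12
  first=2(y) contributes 8
|[w]| = 20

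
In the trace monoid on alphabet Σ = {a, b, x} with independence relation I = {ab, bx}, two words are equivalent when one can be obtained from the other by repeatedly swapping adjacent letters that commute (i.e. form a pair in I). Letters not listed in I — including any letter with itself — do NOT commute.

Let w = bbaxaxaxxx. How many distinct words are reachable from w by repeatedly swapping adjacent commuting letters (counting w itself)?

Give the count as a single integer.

piece 0:b — minimal
piece 1:b rests on {0:b}
piece 2:a — minimal
piece 3:x rests on {2:a}
piece 4:a rests on {3:x}
piece 5:x rests on {4:a}
piece 6:a rests on {5:x}
piece 7:x rests on {6:a}
piece 8:x rests on {7:x}
piece 9:x rests on {8:x}
minimal pieces: {0:b, 2:a}
ways to finish when only these pieces remain (= sum over removing one remaining piece with nothing left below it):
  1 left: {1}→1  {9}→1
  2 left: {0,1}→1  {1,9}→2  {8,9}→1
  3 left: {0,1,9}→3  {1,8,9}→3  {7,8,9}→1
  4 left: {0,1,8,9}→6  {1,7,8,9}→4  {6,7,8,9}→1
  5 left: {0,1,7,8,9}→10  {1,6,7,8,9}→5  {5,6,7,8,9}→1
  6 left: {0,1,6,7,8,9}→15  {1,5,6,7,8,9}→6  {4,5,6,7,8,9}→1
  7 left: {0,1,5,6,7,8,9}→21  {1,4,5,6,7,8,9}→7  {3,4,5,6,7,8,9}→1
  8 left: {0,1,4,5,6,7,8,9}→28  {1,3,4,5,6,7,8,9}→8  {2,3,4,5,6,7,8,9}→1
  placing 0:b first → 9 extensions
  placing 2:a first → 36 extensions
total linear extensions = 45

45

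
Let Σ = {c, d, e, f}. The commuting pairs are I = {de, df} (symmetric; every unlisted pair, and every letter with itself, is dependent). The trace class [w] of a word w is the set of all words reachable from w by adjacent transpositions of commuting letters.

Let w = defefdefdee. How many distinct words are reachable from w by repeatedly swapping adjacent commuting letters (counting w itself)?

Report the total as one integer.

drop 0:d onto floor
drop 1:e onto floor
drop 2:f onto {1:e}
drop 3:e onto {2:f}
drop 4:f onto {3:e}
drop 5:d onto {0:d}
drop 6:e onto {4:f}
drop 7:f onto {6:e}
drop 8:d onto {5:d}
drop 9:e onto {7:f}
drop 10:e onto {9:e}
ground layer = {0:d, 1:e}
drop-orders for the pieces not yet dropped (sum over which currently-grounded one goes next):
  1 to go: {8} 1  {10} 1
  2 to go: {5,8} 1  {8,10} 2  {9,10} 1
  3 to go: {0,5,8} 1  {5,8,10} 3  {7,9,10} 1  {8,9,10} 3
  4 to go: {0,5,8,10} 4  {5,8,9,10} 6  {6,7,9,10} 1  {7,8,9,10} 4
  5 to go: {0,5,8,9,10} 10  {4,6,7,9,10} 1  {5,7,8,9,10} 10  {6,7,8,9,10} 5
  6 to go: {0,5,7,8,9,10} 20  {3,4,6,7,9,10} 1  {4,6,7,8,9,10} 6  {5,6,7,8,9,10} 15
  7 to go: {0,5,6,7,8,9,10} 35  {2,3,4,6,7,9,10} 1  {3,4,6,7,8,9,10} 7  {4,5,6,7,8,9,10} 21
  8 to go: {0,4,5,6,7,8,9,10} 56  {1,2,3,4,6,7,9,10} 1  {2,3,4,6,7,8,9,10} 8  {3,4,5,6,7,8,9,10} 28
  9 to go: {0,3,4,5,6,7,8,9,10} 84  {1,2,3,4,6,7,8,9,10} 9  {2,3,4,5,6,7,8,9,10} 36
  if 0:d drops first: 45 orders
  if 1:e drops first: 120 orders
heap linearizations: 165

165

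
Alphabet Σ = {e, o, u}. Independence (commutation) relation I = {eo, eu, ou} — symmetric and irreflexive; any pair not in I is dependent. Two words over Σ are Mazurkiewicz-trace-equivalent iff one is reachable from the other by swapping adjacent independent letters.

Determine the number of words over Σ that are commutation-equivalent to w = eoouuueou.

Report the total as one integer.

piece 0:e — minimal
piece 1:o — minimal
piece 2:o rests on {1:o}
piece 3:u — minimal
piece 4:u rests on {3:u}
piece 5:u rests on {4:u}
piece 6:e rests on {0:e}
piece 7:o rests on {2:o}
piece 8:u rests on {5:u}
minimal pieces: {0:e, 1:o, 3:u}
ways to finish when only these pieces remain (= sum over removing one remaining piece with nothing left below it):
  1 left: {6}→1  {7}→1  {8}→1
  2 left: {0,6}→1  {2,7}→1  {5,8}→1  {6,7}→2  {6,8}→2  {7,8}→2
  3 left: {0,6,7}→3  {0,6,8}→3  {1,2,7}→1  {2,6,7}→3  {2,7,8}→3  {4,5,8}→1  {5,6,8}→3  {5,7,8}→3  {6,7,8}→6
  4 left: {0,2,6,7}→6  {0,5,6,8}→6  {0,6,7,8}→12  {1,2,6,7}→4  {1,2,7,8}→4  {2,5,7,8}→6  {2,6,7,8}→12  {3,4,5,8}→1  {4,5,6,8}→4  {4,5,7,8}→4  {5,6,7,8}→12
  5 left: {0,1,2,6,7}→10  {0,2,6,7,8}→30  {0,4,5,6,8}→10  {0,5,6,7,8}→30  {1,2,5,7,8}→10  {1,2,6,7,8}→20  {2,4,5,7,8}→10  {2,5,6,7,8}→30  {3,4,5,6,8}→5  {3,4,5,7,8}→5  {4,5,6,7,8}→20
  6 left: {0,1,2,6,7,8}→60  {0,2,5,6,7,8}→90  {0,3,4,5,6,8}→15  {0,4,5,6,7,8}→60  {1,2,4,5,7,8}→20  {1,2,5,6,7,8}→60  {2,3,4,5,7,8}→15  {2,4,5,6,7,8}→60  {3,4,5,6,7,8}→30
  7 left: {0,1,2,5,6,7,8}→210  {0,2,4,5,6,7,8}→210  {0,3,4,5,6,7,8}→105  {1,2,3,4,5,7,8}→35  {1,2,4,5,6,7,8}→140  {2,3,4,5,6,7,8}→105
  placing 0:e first → 280 extensions
  placing 1:o first → 420 extensions
  placing 3:u first → 560 extensions
total linear extensions = 1260

1260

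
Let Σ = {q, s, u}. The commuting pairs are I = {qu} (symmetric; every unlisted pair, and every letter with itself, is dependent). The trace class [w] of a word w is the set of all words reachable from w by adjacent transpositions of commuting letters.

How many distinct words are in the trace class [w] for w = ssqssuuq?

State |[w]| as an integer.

drop 0:s onto floor
drop 1:s onto {0:s}
drop 2:q onto {1:s}
drop 3:s onto {2:q}
drop 4:s onto {3:s}
drop 5:u onto {4:s}
drop 6:u onto {5:u}
drop 7:q onto {4:s}
ground layer = {0:s}
drop-orders for the pieces not yet dropped (sum over which currently-grounded one goes next):
  1 to go: {6} 1  {7} 1
  2 to go: {5,6} 1  {6,7} 2
  3 to go: {5,6,7} 3
  4 to go: {4,5,6,7} 3
  5 to go: {3,4,5,6,7} 3
  6 to go: {2,3,4,5,6,7} 3
  if 0:s drops first: 3 orders

3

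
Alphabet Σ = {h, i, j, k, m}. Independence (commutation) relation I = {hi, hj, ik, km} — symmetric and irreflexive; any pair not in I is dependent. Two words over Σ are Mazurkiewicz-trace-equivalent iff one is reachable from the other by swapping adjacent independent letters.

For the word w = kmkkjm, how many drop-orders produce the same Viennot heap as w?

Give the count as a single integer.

4

0(k) covers ∅
1(m) covers ∅
2(k) covers 0:k
3(k) covers 2:k
4(j) covers 1:m, 3:k
5(m) covers 4:j
floor of heap: 0:k, 1:m
completions by unplaced set U, small U first (add the entries for U minus each lowest piece of U):
  |U|=1: {5}:1
  |U|=2: {4,5}:1
  |U|=3: {1,4,5}:1  {3,4,5}:1
  |U|=4: {1,3,4,5}:2  {2,3,4,5}:1
  start at 0(k): 3
  start at 1(m): 1
sum over floor = 4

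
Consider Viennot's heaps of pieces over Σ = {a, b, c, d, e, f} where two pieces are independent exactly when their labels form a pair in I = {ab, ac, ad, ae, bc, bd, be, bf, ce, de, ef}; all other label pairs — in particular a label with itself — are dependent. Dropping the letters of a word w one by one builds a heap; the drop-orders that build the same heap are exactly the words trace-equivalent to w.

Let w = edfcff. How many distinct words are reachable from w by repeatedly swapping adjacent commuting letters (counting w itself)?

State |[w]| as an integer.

6

drop 0:e onto floor
drop 1:d onto floor
drop 2:f onto {1:d}
drop 3:c onto {2:f}
drop 4:f onto {3:c}
drop 5:f onto {4:f}
ground layer = {0:e, 1:d}
drop-orders for the pieces not yet dropped (sum over which currently-grounded one goes next):
  1 to go: {0} 1  {5} 1
  2 to go: {0,5} 2  {4,5} 1
  3 to go: {0,4,5} 3  {3,4,5} 1
  4 to go: {0,3,4,5} 4  {2,3,4,5} 1
  if 0:e drops first: 1 orders
  if 1:d drops first: 5 orders
heap linearizations: 6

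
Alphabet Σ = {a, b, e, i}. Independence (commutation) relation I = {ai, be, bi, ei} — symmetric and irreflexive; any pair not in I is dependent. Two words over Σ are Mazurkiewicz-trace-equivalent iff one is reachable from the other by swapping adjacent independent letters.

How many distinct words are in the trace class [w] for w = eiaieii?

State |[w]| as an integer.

0(e) covers ∅
1(i) covers ∅
2(a) covers 0:e
3(i) covers 1:i
4(e) covers 2:a
5(i) covers 3:i
6(i) covers 5:i
floor of heap: 0:e, 1:i
completions by unplaced set U, small U first (add the entries for U minus each lowest piece of U):
  |U|=1: {4}:1  {6}:1
  |U|=2: {2,4}:1  {4,6}:2  {5,6}:1
  |U|=3: {0,2,4}:1  {2,4,6}:3  {3,5,6}:1  {4,5,6}:3
  |U|=4: {0,2,4,6}:4  {1,3,5,6}:1  {2,4,5,6}:6  {3,4,5,6}:4
  |U|=5: {0,2,4,5,6}:10  {1,3,4,5,6}:5  {2,3,4,5,6}:10
  start at 0(e): 15
  start at 1(i): 20
sum over floor = 35

35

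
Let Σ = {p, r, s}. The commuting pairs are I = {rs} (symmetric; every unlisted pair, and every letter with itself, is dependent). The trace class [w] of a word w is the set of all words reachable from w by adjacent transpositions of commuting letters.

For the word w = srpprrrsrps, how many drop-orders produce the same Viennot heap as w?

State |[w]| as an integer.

10

drop 0:s onto floor
drop 1:r onto floor
drop 2:p onto {0:s, 1:r}
drop 3:p onto {2:p}
drop 4:r onto {3:p}
drop 5:r onto {4:r}
drop 6:r onto {5:r}
drop 7:s onto {3:p}
drop 8:r onto {6:r}
drop 9:p onto {7:s, 8:r}
drop 10:s onto {9:p}
ground layer = {0:s, 1:r}
drop-orders for the pieces not yet dropped (sum over which currently-grounded one goes next):
  1 to go: {10} 1
  2 to go: {9,10} 1
  3 to go: {7,9,10} 1  {8,9,10} 1
  4 to go: {6,8,9,10} 1  {7,8,9,10} 2
  5 to go: {5,6,8,9,10} 1  {6,7,8,9,10} 3
  6 to go: {4,5,6,8,9,10} 1  {5,6,7,8,9,10} 4
  7 to go: {4,5,6,7,8,9,10} 5
  8 to go: {3,4,5,6,7,8,9,10} 5
  9 to go: {2,3,4,5,6,7,8,9,10} 5
  if 0:s drops first: 5 orders
  if 1:r drops first: 5 orders
heap linearizations: 10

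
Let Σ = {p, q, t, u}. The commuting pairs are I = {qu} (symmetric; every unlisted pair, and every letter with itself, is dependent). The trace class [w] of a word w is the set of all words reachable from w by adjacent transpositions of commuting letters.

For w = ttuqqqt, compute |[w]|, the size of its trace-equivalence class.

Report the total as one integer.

4

drop 0:t onto floor
drop 1:t onto {0:t}
drop 2:u onto {1:t}
drop 3:q onto {1:t}
drop 4:q onto {3:q}
drop 5:q onto {4:q}
drop 6:t onto {2:u, 5:q}
ground layer = {0:t}
drop-orders for the pieces not yet dropped (sum over which currently-grounded one goes next):
  1 to go: {6} 1
  2 to go: {2,6} 1  {5,6} 1
  3 to go: {2,5,6} 2  {4,5,6} 1
  4 to go: {2,4,5,6} 3  {3,4,5,6} 1
  5 to go: {2,3,4,5,6} 4
  if 0:t drops first: 4 orders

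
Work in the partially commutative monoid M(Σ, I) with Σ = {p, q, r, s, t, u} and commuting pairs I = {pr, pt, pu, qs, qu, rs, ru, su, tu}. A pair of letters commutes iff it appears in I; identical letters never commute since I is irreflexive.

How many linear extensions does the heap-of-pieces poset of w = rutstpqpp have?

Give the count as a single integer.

18

#0=r has no predecessor
#1=u has no predecessor
#2=t depends on [0:r]
#3=s depends on [2:t]
#4=t depends on [3:s]
#5=p depends on [3:s]
#6=q depends on [4:t, 5:p]
#7=p depends on [6:q]
#8=p depends on [7:p]
sources: [0:r, 1:u]
N(rest) = Σ N(rest − s) over sources s of rest; N(one piece) = 1:
  size 1 → [1]=1  [8]=1
  size 2 → [1,8]=2  [7,8]=1
  size 3 → [1,7,8]=3  [6,7,8]=1
  size 4 → [1,6,7,8]=4  [4,6,7,8]=1  [5,6,7,8]=1
  size 5 → [1,4,6,7,8]=5  [1,5,6,7,8]=5  [4,5,6,7,8]=2
  size 6 → [1,4,5,6,7,8]=12  [3,4,5,6,7,8]=2
  size 7 → [1,3,4,5,6,7,8]=14  [2,3,4,5,6,7,8]=2
  first=0(r) contributes 16
  first=1(u) contributes 2
|[w]| = 18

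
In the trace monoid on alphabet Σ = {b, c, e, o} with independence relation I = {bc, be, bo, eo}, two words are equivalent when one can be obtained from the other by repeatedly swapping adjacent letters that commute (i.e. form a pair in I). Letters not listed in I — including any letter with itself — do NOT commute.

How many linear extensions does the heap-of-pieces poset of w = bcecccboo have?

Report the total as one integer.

piece 0:b — minimal
piece 1:c — minimal
piece 2:e rests on {1:c}
piece 3:c rests on {2:e}
piece 4:c rests on {3:c}
piece 5:c rests on {4:c}
piece 6:b rests on {0:b}
piece 7:o rests on {5:c}
piece 8:o rests on {7:o}
minimal pieces: {0:b, 1:c}
ways to finish when only these pieces remain (= sum over removing one remaining piece with nothing left below it):
  1 left: {6}→1  {8}→1
  2 left: {0,6}→1  {6,8}→2  {7,8}→1
  3 left: {0,6,8}→3  {5,7,8}→1  {6,7,8}→3
  4 left: {0,6,7,8}→6  {4,5,7,8}→1  {5,6,7,8}→4
  5 left: {0,5,6,7,8}→10  {3,4,5,7,8}→1  {4,5,6,7,8}→5
  6 left: {0,4,5,6,7,8}→15  {2,3,4,5,7,8}→1  {3,4,5,6,7,8}→6
  7 left: {0,3,4,5,6,7,8}→21  {1,2,3,4,5,7,8}→1  {2,3,4,5,6,7,8}→7
  placing 0:b first → 8 extensions
  placing 1:c first → 28 extensions
total linear extensions = 36

36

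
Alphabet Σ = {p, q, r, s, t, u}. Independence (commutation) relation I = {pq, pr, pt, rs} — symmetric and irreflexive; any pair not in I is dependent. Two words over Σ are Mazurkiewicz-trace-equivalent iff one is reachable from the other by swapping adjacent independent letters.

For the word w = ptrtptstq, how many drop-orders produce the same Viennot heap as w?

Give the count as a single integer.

15

drop 0:p onto floor
drop 1:t onto floor
drop 2:r onto {1:t}
drop 3:t onto {2:r}
drop 4:p onto {0:p}
drop 5:t onto {3:t}
drop 6:s onto {4:p, 5:t}
drop 7:t onto {6:s}
drop 8:q onto {7:t}
ground layer = {0:p, 1:t}
drop-orders for the pieces not yet dropped (sum over which currently-grounded one goes next):
  1 to go: {8} 1
  2 to go: {7,8} 1
  3 to go: {6,7,8} 1
  4 to go: {4,6,7,8} 1  {5,6,7,8} 1
  5 to go: {0,4,6,7,8} 1  {3,5,6,7,8} 1  {4,5,6,7,8} 2
  6 to go: {0,4,5,6,7,8} 3  {2,3,5,6,7,8} 1  {3,4,5,6,7,8} 3
  7 to go: {0,3,4,5,6,7,8} 6  {1,2,3,5,6,7,8} 1  {2,3,4,5,6,7,8} 4
  if 0:p drops first: 5 orders
  if 1:t drops first: 10 orders
heap linearizations: 15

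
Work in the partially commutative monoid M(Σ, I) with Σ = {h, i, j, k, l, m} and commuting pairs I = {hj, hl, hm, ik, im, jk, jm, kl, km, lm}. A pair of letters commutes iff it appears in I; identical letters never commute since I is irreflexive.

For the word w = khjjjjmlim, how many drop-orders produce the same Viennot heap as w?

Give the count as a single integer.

#0=k has no predecessor
#1=h depends on [0:k]
#2=j has no predecessor
#3=j depends on [2:j]
#4=j depends on [3:j]
#5=j depends on [4:j]
#6=m has no predecessor
#7=l depends on [5:j]
#8=i depends on [1:h, 7:l]
#9=m depends on [6:m]
sources: [0:k, 2:j, 6:m]
N(rest) = Σ N(rest − s) over sources s of rest; N(one piece) = 1:
  size 1 → [8]=1  [9]=1
  size 2 → [1,8]=1  [6,9]=1  [7,8]=1  [8,9]=2
  size 3 → [0,1,8]=1  [1,7,8]=2  [1,8,9]=3  [5,7,8]=1  [6,8,9]=3  [7,8,9]=3
  size 4 → [0,1,7,8]=3  [0,1,8,9]=4  [1,5,7,8]=3  [1,6,8,9]=6  [1,7,8,9]=8  [4,5,7,8]=1  [5,7,8,9]=4  [6,7,8,9]=6
  size 5 → [0,1,5,7,8]=6  [0,1,6,8,9]=10  [0,1,7,8,9]=15  [1,4,5,7,8]=4  [1,5,7,8,9]=15  [1,6,7,8,9]=20  [3,4,5,7,8]=1  [4,5,7,8,9]=5  [5,6,7,8,9]=10
  size 6 → [0,1,4,5,7,8]=10  [0,1,5,7,8,9]=36  [0,1,6,7,8,9]=45  [1,3,4,5,7,8]=5  [1,4,5,7,8,9]=24  [1,5,6,7,8,9]=45  [2,3,4,5,7,8]=1  [3,4,5,7,8,9]=6  [4,5,6,7,8,9]=15
  size 7 → [0,1,3,4,5,7,8]=15  [0,1,4,5,7,8,9]=70  [0,1,5,6,7,8,9]=126  [1,2,3,4,5,7,8]=6  [1,3,4,5,7,8,9]=35  [1,4,5,6,7,8,9]=84  [2,3,4,5,7,8,9]=7  [3,4,5,6,7,8,9]=21
  size 8 → [0,1,2,3,4,5,7,8]=21  [0,1,3,4,5,7,8,9]=120  [0,1,4,5,6,7,8,9]=280  [1,2,3,4,5,7,8,9]=48  [1,3,4,5,6,7,8,9]=140  [2,3,4,5,6,7,8,9]=28
  first=0(k) contributes 216
  first=2(j) contributes 540
  first=6(m) contributes 189
|[w]| = 945

945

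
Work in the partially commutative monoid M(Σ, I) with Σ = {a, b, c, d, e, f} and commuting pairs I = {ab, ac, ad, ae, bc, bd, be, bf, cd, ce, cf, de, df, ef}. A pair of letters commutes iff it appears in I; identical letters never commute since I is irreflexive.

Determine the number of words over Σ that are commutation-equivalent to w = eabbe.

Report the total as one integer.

30

0(e) covers ∅
1(a) covers ∅
2(b) covers ∅
3(b) covers 2:b
4(e) covers 0:e
floor of heap: 0:e, 1:a, 2:b
completions by unplaced set U, small U first (add the entries for U minus each lowest piece of U):
  |U|=1: {1}:1  {3}:1  {4}:1
  |U|=2: {0,4}:1  {1,3}:2  {1,4}:2  {2,3}:1  {3,4}:2
  |U|=3: {0,1,4}:3  {0,3,4}:3  {1,2,3}:3  {1,3,4}:6  {2,3,4}:3
  start at 0(e): 12
  start at 1(a): 6
  start at 2(b): 12
sum over floor = 30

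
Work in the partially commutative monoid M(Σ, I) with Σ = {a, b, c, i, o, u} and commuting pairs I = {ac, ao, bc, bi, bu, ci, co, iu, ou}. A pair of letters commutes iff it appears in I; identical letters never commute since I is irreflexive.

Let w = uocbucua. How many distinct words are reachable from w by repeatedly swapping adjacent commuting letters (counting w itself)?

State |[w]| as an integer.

21

#0=u has no predecessor
#1=o has no predecessor
#2=c depends on [0:u]
#3=b depends on [1:o]
#4=u depends on [2:c]
#5=c depends on [4:u]
#6=u depends on [5:c]
#7=a depends on [3:b, 6:u]
sources: [0:u, 1:o]
N(rest) = Σ N(rest − s) over sources s of rest; N(one piece) = 1:
  size 1 → [7]=1
  size 2 → [3,7]=1  [6,7]=1
  size 3 → [1,3,7]=1  [3,6,7]=2  [5,6,7]=1
  size 4 → [1,3,6,7]=3  [3,5,6,7]=3  [4,5,6,7]=1
  size 5 → [1,3,5,6,7]=6  [2,4,5,6,7]=1  [3,4,5,6,7]=4
  size 6 → [0,2,4,5,6,7]=1  [1,3,4,5,6,7]=10  [2,3,4,5,6,7]=5
  first=0(u) contributes 15
  first=1(o) contributes 6
|[w]| = 21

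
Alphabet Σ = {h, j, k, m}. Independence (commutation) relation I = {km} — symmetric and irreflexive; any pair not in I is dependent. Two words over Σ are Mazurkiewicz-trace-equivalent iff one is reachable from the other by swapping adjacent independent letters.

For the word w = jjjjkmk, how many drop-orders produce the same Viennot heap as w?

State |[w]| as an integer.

drop 0:j onto floor
drop 1:j onto {0:j}
drop 2:j onto {1:j}
drop 3:j onto {2:j}
drop 4:k onto {3:j}
drop 5:m onto {3:j}
drop 6:k onto {4:k}
ground layer = {0:j}
drop-orders for the pieces not yet dropped (sum over which currently-grounded one goes next):
  1 to go: {5} 1  {6} 1
  2 to go: {4,6} 1  {5,6} 2
  3 to go: {4,5,6} 3
  4 to go: {3,4,5,6} 3
  5 to go: {2,3,4,5,6} 3
  if 0:j drops first: 3 orders

3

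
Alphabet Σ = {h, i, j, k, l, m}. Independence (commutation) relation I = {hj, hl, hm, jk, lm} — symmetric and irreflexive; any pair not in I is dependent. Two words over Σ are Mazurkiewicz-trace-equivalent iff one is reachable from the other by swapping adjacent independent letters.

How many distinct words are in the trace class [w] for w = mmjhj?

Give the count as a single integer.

5

0(m) covers ∅
1(m) covers 0:m
2(j) covers 1:m
3(h) covers ∅
4(j) covers 2:j
floor of heap: 0:m, 3:h
completions by unplaced set U, small U first (add the entries for U minus each lowest piece of U):
  |U|=1: {3}:1  {4}:1
  |U|=2: {2,4}:1  {3,4}:2
  |U|=3: {1,2,4}:1  {2,3,4}:3
  start at 0(m): 4
  start at 3(h): 1
sum over floor = 5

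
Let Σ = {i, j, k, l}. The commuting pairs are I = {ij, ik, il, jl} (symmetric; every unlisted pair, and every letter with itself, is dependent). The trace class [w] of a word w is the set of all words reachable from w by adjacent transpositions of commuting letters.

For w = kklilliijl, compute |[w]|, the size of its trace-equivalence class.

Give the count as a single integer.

piece 0:k — minimal
piece 1:k rests on {0:k}
piece 2:l rests on {1:k}
piece 3:i — minimal
piece 4:l rests on {2:l}
piece 5:l rests on {4:l}
piece 6:i rests on {3:i}
piece 7:i rests on {6:i}
piece 8:j rests on {1:k}
piece 9:l rests on {5:l}
minimal pieces: {0:k, 3:i}
ways to finish when only these pieces remain (= sum over removing one remaining piece with nothing left below it):
  1 left: {7}→1  {8}→1  {9}→1
  2 left: {5,9}→1  {6,7}→1  {7,8}→2  {7,9}→2  {8,9}→2
  3 left: {3,6,7}→1  {4,5,9}→1  {5,7,9}→3  {5,8,9}→3  {6,7,8}→3  {6,7,9}→3  {7,8,9}→6
  4 left: {2,4,5,9}→1  {3,6,7,8}→4  {3,6,7,9}→4  {4,5,7,9}→4  {4,5,8,9}→4  {5,6,7,9}→6  {5,7,8,9}→12  {6,7,8,9}→12
  5 left: {2,4,5,7,9}→5  {2,4,5,8,9}→5  {3,5,6,7,9}→10  {3,6,7,8,9}→20  {4,5,6,7,9}→10  {4,5,7,8,9}→20  {5,6,7,8,9}→30
  6 left: {1,2,4,5,8,9}→5  {2,4,5,6,7,9}→15  {2,4,5,7,8,9}→30  {3,4,5,6,7,9}→20  {3,5,6,7,8,9}→60  {4,5,6,7,8,9}→60
  7 left: {0,1,2,4,5,8,9}→5  {1,2,4,5,7,8,9}→35  {2,3,4,5,6,7,9}→35  {2,4,5,6,7,8,9}→105  {3,4,5,6,7,8,9}→140
  8 left: {0,1,2,4,5,7,8,9}→40  {1,2,4,5,6,7,8,9}→140  {2,3,4,5,6,7,8,9}→280
  placing 0:k first → 420 extensions
  placing 3:i first → 180 extensions
total linear extensions = 600

600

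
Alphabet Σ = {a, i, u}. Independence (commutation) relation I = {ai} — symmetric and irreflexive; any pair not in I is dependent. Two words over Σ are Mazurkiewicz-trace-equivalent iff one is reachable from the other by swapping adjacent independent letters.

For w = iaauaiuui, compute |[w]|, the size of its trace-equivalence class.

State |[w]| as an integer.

6

0(i) covers ∅
1(a) covers ∅
2(a) covers 1:a
3(u) covers 0:i, 2:a
4(a) covers 3:u
5(i) covers 3:u
6(u) covers 4:a, 5:i
7(u) covers 6:u
8(i) covers 7:u
floor of heap: 0:i, 1:a
completions by unplaced set U, small U first (add the entries for U minus each lowest piece of U):
  |U|=1: {8}:1
  |U|=2: {7,8}:1
  |U|=3: {6,7,8}:1
  |U|=4: {4,6,7,8}:1  {5,6,7,8}:1
  |U|=5: {4,5,6,7,8}:2
  |U|=6: {3,4,5,6,7,8}:2
  |U|=7: {0,3,4,5,6,7,8}:2  {2,3,4,5,6,7,8}:2
  start at 0(i): 2
  start at 1(a): 4
sum over floor = 6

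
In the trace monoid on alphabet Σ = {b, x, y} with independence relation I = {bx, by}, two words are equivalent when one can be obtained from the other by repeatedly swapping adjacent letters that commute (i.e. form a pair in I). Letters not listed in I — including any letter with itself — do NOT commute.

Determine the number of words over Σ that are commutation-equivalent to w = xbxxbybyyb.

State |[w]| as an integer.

210

#0=x has no predecessor
#1=b has no predecessor
#2=x depends on [0:x]
#3=x depends on [2:x]
#4=b depends on [1:b]
#5=y depends on [3:x]
#6=b depends on [4:b]
#7=y depends on [5:y]
#8=y depends on [7:y]
#9=b depends on [6:b]
sources: [0:x, 1:b]
N(rest) = Σ N(rest − s) over sources s of rest; N(one piece) = 1:
  size 1 → [8]=1  [9]=1
  size 2 → [6,9]=1  [7,8]=1  [8,9]=2
  size 3 → [4,6,9]=1  [5,7,8]=1  [6,8,9]=3  [7,8,9]=3
  size 4 → [1,4,6,9]=1  [3,5,7,8]=1  [4,6,8,9]=4  [5,7,8,9]=4  [6,7,8,9]=6
  size 5 → [1,4,6,8,9]=5  [2,3,5,7,8]=1  [3,5,7,8,9]=5  [4,6,7,8,9]=10  [5,6,7,8,9]=10
  size 6 → [0,2,3,5,7,8]=1  [1,4,6,7,8,9]=15  [2,3,5,7,8,9]=6  [3,5,6,7,8,9]=15  [4,5,6,7,8,9]=20
  size 7 → [0,2,3,5,7,8,9]=7  [1,4,5,6,7,8,9]=35  [2,3,5,6,7,8,9]=21  [3,4,5,6,7,8,9]=35
  size 8 → [0,2,3,5,6,7,8,9]=28  [1,3,4,5,6,7,8,9]=70  [2,3,4,5,6,7,8,9]=56
  first=0(x) contributes 126
  first=1(b) contributes 84
|[w]| = 210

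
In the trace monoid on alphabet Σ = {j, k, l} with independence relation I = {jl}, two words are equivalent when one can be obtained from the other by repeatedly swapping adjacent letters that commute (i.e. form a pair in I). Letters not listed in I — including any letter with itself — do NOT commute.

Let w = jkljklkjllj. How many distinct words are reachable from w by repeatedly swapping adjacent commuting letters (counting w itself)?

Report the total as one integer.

0(j) covers ∅
1(k) covers 0:j
2(l) covers 1:k
3(j) covers 1:k
4(k) covers 2:l, 3:j
5(l) covers 4:k
6(k) covers 5:l
7(j) covers 6:k
8(l) covers 6:k
9(l) covers 8:l
10(j) covers 7:j
floor of heap: 0:j
completions by unplaced set U, small U first (add the entries for U minus each lowest piece of U):
  |U|=1: {9}:1  {10}:1
  |U|=2: {7,10}:1  {8,9}:1  {9,10}:2
  |U|=3: {7,9,10}:3  {8,9,10}:3
  |U|=4: {7,8,9,10}:6
  |U|=5: {6,7,8,9,10}:6
  |U|=6: {5,6,7,8,9,10}:6
  |U|=7: {4,5,6,7,8,9,10}:6
  |U|=8: {2,4,5,6,7,8,9,10}:6  {3,4,5,6,7,8,9,10}:6
  |U|=9: {2,3,4,5,6,7,8,9,10}:12
  start at 0(j): 12

12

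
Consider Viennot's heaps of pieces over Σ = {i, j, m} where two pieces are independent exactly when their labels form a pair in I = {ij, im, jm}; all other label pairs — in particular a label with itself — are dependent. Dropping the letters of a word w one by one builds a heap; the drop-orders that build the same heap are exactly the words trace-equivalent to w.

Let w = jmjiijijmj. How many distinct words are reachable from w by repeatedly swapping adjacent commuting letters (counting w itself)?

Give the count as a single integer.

piece 0:j — minimal
piece 1:m — minimal
piece 2:j rests on {0:j}
piece 3:i — minimal
piece 4:i rests on {3:i}
piece 5:j rests on {2:j}
piece 6:i rests on {4:i}
piece 7:j rests on {5:j}
piece 8:m rests on {1:m}
piece 9:j rests on {7:j}
minimal pieces: {0:j, 1:m, 3:i}
ways to finish when only these pieces remain (= sum over removing one remaining piece with nothing left below it):
  1 left: {6}→1  {8}→1  {9}→1
  2 left: {1,8}→1  {4,6}→1  {6,8}→2  {6,9}→2  {7,9}→1  {8,9}→2
  3 left: {1,6,8}→3  {1,8,9}→3  {3,4,6}→1  {4,6,8}→3  {4,6,9}→3  {5,7,9}→1  {6,7,9}→3  {6,8,9}→6  {7,8,9}→3
  4 left: {1,4,6,8}→6  {1,6,8,9}→12  {1,7,8,9}→6  {2,5,7,9}→1  {3,4,6,8}→4  {3,4,6,9}→4  {4,6,7,9}→6  {4,6,8,9}→12  {5,6,7,9}→4  {5,7,8,9}→4  {6,7,8,9}→12
  5 left: {0,2,5,7,9}→1  {1,3,4,6,8}→10  {1,4,6,8,9}→30  {1,5,7,8,9}→10  {1,6,7,8,9}→30  {2,5,6,7,9}→5  {2,5,7,8,9}→5  {3,4,6,7,9}→10  {3,4,6,8,9}→20  {4,5,6,7,9}→10  {4,6,7,8,9}→30  {5,6,7,8,9}→20
  6 left: {0,2,5,6,7,9}→6  {0,2,5,7,8,9}→6  {1,2,5,7,8,9}→15  {1,3,4,6,8,9}→60  {1,4,6,7,8,9}→90  {1,5,6,7,8,9}→60  {2,4,5,6,7,9}→15  {2,5,6,7,8,9}→30  {3,4,5,6,7,9}→20  {3,4,6,7,8,9}→60  {4,5,6,7,8,9}→60
  7 left: {0,1,2,5,7,8,9}→21  {0,2,4,5,6,7,9}→21  {0,2,5,6,7,8,9}→42  {1,2,5,6,7,8,9}→105  {1,3,4,6,7,8,9}→210  {1,4,5,6,7,8,9}→210  {2,3,4,5,6,7,9}→35  {2,4,5,6,7,8,9}→105  {3,4,5,6,7,8,9}→140
  8 left: {0,1,2,5,6,7,8,9}→168  {0,2,3,4,5,6,7,9}→56  {0,2,4,5,6,7,8,9}→168  {1,2,4,5,6,7,8,9}→420  {1,3,4,5,6,7,8,9}→560  {2,3,4,5,6,7,8,9}→280
  placing 0:j first → 1260 extensions
  placing 1:m first → 504 extensions
  placing 3:i first → 756 extensions
total linear extensions = 2520

2520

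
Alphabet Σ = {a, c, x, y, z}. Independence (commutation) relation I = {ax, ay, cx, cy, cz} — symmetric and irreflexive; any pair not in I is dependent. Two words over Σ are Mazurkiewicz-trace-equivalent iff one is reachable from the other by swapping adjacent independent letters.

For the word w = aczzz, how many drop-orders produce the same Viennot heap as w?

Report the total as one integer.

4

0(a) covers ∅
1(c) covers 0:a
2(z) covers 0:a
3(z) covers 2:z
4(z) covers 3:z
floor of heap: 0:a
completions by unplaced set U, small U first (add the entries for U minus each lowest piece of U):
  |U|=1: {1}:1  {4}:1
  |U|=2: {1,4}:2  {3,4}:1
  |U|=3: {1,3,4}:3  {2,3,4}:1
  start at 0(a): 4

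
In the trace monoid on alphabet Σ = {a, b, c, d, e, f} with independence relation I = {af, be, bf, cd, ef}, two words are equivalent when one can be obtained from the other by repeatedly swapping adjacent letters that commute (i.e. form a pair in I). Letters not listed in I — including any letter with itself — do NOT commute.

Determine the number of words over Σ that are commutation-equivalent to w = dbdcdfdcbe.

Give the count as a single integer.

#0=d has no predecessor
#1=b depends on [0:d]
#2=d depends on [1:b]
#3=c depends on [1:b]
#4=d depends on [2:d]
#5=f depends on [3:c, 4:d]
#6=d depends on [5:f]
#7=c depends on [5:f]
#8=b depends on [6:d, 7:c]
#9=e depends on [6:d, 7:c]
sources: [0:d]
N(rest) = Σ N(rest − s) over sources s of rest; N(one piece) = 1:
  size 1 → [8]=1  [9]=1
  size 2 → [8,9]=2
  size 3 → [6,8,9]=2  [7,8,9]=2
  size 4 → [6,7,8,9]=4
  size 5 → [5,6,7,8,9]=4
  size 6 → [3,5,6,7,8,9]=4  [4,5,6,7,8,9]=4
  size 7 → [2,4,5,6,7,8,9]=4  [3,4,5,6,7,8,9]=8
  size 8 → [2,3,4,5,6,7,8,9]=12
  first=0(d) contributes 12

12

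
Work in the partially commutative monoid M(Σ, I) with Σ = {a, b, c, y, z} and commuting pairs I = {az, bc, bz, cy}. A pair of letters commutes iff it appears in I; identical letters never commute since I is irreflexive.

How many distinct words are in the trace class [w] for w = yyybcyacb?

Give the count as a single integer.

#0=y has no predecessor
#1=y depends on [0:y]
#2=y depends on [1:y]
#3=b depends on [2:y]
#4=c has no predecessor
#5=y depends on [3:b]
#6=a depends on [4:c, 5:y]
#7=c depends on [6:a]
#8=b depends on [6:a]
sources: [0:y, 4:c]
N(rest) = Σ N(rest − s) over sources s of rest; N(one piece) = 1:
  size 1 → [7]=1  [8]=1
  size 2 → [7,8]=2
  size 3 → [6,7,8]=2
  size 4 → [4,6,7,8]=2  [5,6,7,8]=2
  size 5 → [3,5,6,7,8]=2  [4,5,6,7,8]=4
  size 6 → [2,3,5,6,7,8]=2  [3,4,5,6,7,8]=6
  size 7 → [1,2,3,5,6,7,8]=2  [2,3,4,5,6,7,8]=8
  first=0(y) contributes 10
  first=4(c) contributes 2
|[w]| = 12

12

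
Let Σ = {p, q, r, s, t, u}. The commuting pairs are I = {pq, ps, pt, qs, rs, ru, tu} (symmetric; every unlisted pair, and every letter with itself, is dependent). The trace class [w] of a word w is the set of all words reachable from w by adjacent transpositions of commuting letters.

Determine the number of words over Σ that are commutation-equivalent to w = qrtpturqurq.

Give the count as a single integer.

18

#0=q has no predecessor
#1=r depends on [0:q]
#2=t depends on [1:r]
#3=p depends on [1:r]
#4=t depends on [2:t]
#5=u depends on [3:p]
#6=r depends on [3:p, 4:t]
#7=q depends on [5:u, 6:r]
#8=u depends on [7:q]
#9=r depends on [7:q]
#10=q depends on [8:u, 9:r]
sources: [0:q]
N(rest) = Σ N(rest − s) over sources s of rest; N(one piece) = 1:
  size 1 → [10]=1
  size 2 → [8,10]=1  [9,10]=1
  size 3 → [8,9,10]=2
  size 4 → [7,8,9,10]=2
  size 5 → [5,7,8,9,10]=2  [6,7,8,9,10]=2
  size 6 → [4,6,7,8,9,10]=2  [5,6,7,8,9,10]=4
  size 7 → [2,4,6,7,8,9,10]=2  [3,5,6,7,8,9,10]=4  [4,5,6,7,8,9,10]=6
  size 8 → [2,4,5,6,7,8,9,10]=8  [3,4,5,6,7,8,9,10]=10
  size 9 → [2,3,4,5,6,7,8,9,10]=18
  first=0(q) contributes 18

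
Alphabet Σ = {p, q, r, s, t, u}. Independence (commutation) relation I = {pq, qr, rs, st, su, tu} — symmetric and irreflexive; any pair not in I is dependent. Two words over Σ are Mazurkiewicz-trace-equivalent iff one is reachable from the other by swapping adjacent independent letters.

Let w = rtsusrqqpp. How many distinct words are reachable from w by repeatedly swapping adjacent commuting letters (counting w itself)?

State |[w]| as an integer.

260

0(r) covers ∅
1(t) covers 0:r
2(s) covers ∅
3(u) covers 0:r
4(s) covers 2:s
5(r) covers 1:t, 3:u
6(q) covers 1:t, 3:u, 4:s
7(q) covers 6:q
8(p) covers 4:s, 5:r
9(p) covers 8:p
floor of heap: 0:r, 2:s
completions by unplaced set U, small U first (add the entries for U minus each lowest piece of U):
  |U|=1: {7}:1  {9}:1
  |U|=2: {6,7}:1  {7,9}:2  {8,9}:1
  |U|=3: {5,8,9}:1  {6,7,9}:3  {7,8,9}:3
  |U|=4: {5,7,8,9}:4  {6,7,8,9}:6
  |U|=5: {4,6,7,8,9}:6  {5,6,7,8,9}:10
  |U|=6: {1,5,6,7,8,9}:10  {2,4,6,7,8,9}:6  {3,5,6,7,8,9}:10  {4,5,6,7,8,9}:16
  |U|=7: {1,3,5,6,7,8,9}:20  {1,4,5,6,7,8,9}:26  {2,4,5,6,7,8,9}:22  {3,4,5,6,7,8,9}:26
  |U|=8: {0,1,3,5,6,7,8,9}:20  {1,2,4,5,6,7,8,9}:48  {1,3,4,5,6,7,8,9}:72  {2,3,4,5,6,7,8,9}:48
  start at 0(r): 168
  start at 2(s): 92
sum over floor = 260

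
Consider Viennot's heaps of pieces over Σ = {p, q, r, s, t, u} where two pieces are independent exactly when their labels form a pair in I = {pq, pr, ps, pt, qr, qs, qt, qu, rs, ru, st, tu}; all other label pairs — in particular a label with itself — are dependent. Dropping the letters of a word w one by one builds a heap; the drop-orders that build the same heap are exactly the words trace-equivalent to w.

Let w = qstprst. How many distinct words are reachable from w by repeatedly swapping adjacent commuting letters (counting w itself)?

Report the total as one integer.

0(q) covers ∅
1(s) covers ∅
2(t) covers ∅
3(p) covers ∅
4(r) covers 2:t
5(s) covers 1:s
6(t) covers 4:r
floor of heap: 0:q, 1:s, 2:t, 3:p
completions by unplaced set U, small U first (add the entries for U minus each lowest piece of U):
  |U|=1: {0}:1  {3}:1  {5}:1  {6}:1
  |U|=2: {0,3}:2  {0,5}:2  {0,6}:2  {1,5}:1  {3,5}:2  {3,6}:2  {4,6}:1  {5,6}:2
  |U|=3: {0,1,5}:3  {0,3,5}:6  {0,3,6}:6  {0,4,6}:3  {0,5,6}:6  {1,3,5}:3  {1,5,6}:3  {2,4,6}:1  {3,4,6}:3  {3,5,6}:6  {4,5,6}:3
  |U|=4: {0,1,3,5}:12  {0,1,5,6}:12  {0,2,4,6}:4  {0,3,4,6}:12  {0,3,5,6}:24  {0,4,5,6}:12  {1,3,5,6}:12  {1,4,5,6}:6  {2,3,4,6}:4  {2,4,5,6}:4  {3,4,5,6}:12
  |U|=5: {0,1,3,5,6}:60  {0,1,4,5,6}:30  {0,2,3,4,6}:20  {0,2,4,5,6}:20  {0,3,4,5,6}:60  {1,2,4,5,6}:10  {1,3,4,5,6}:30  {2,3,4,5,6}:20
  start at 0(q): 60
  start at 1(s): 120
  start at 2(t): 180
  start at 3(p): 60
sum over floor = 420

420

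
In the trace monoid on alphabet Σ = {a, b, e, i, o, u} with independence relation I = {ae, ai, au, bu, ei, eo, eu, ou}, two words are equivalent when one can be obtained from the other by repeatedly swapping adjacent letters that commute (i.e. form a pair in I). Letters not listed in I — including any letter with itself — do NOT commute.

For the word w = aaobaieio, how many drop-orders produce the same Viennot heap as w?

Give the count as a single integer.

15

drop 0:a onto floor
drop 1:a onto {0:a}
drop 2:o onto {1:a}
drop 3:b onto {2:o}
drop 4:a onto {3:b}
drop 5:i onto {3:b}
drop 6:e onto {3:b}
drop 7:i onto {5:i}
drop 8:o onto {4:a, 7:i}
ground layer = {0:a}
drop-orders for the pieces not yet dropped (sum over which currently-grounded one goes next):
  1 to go: {6} 1  {8} 1
  2 to go: {4,8} 1  {6,8} 2  {7,8} 1
  3 to go: {4,6,8} 3  {4,7,8} 2  {5,7,8} 1  {6,7,8} 3
  4 to go: {4,5,7,8} 3  {4,6,7,8} 8  {5,6,7,8} 4
  5 to go: {4,5,6,7,8} 15
  6 to go: {3,4,5,6,7,8} 15
  7 to go: {2,3,4,5,6,7,8} 15
  if 0:a drops first: 15 orders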